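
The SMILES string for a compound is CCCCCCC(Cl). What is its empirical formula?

Atom tally by fragment:
  CH3 → C:1 H:3
  CH2 → C:1 H:2
  CH2 → C:1 H:2
  CH2 → C:1 H:2
  CH2 → C:1 H:2
  CH2 → C:1 H:2
  CH2Cl → C:1 H:2 Cl:1
Element totals:
  C: 7
  H: 15
  Cl: 1
Molecular formula: C7H15Cl.
gcd of subscripts (7, 1, 15) = 1, so the empirical formula equals the molecular formula.

C7H15Cl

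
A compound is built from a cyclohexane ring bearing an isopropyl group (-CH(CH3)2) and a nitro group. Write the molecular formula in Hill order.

C9H17NO2

Atom tally by fragment:
  cyclohexane ring core → C:6 H:12
  (− 2 ring H displaced by substituents)
  + CH(CH3)2 → C:3 H:7
  + NO2 → N:1 O:2
Element totals:
  C: 9
  H: 17
  N: 1
  O: 2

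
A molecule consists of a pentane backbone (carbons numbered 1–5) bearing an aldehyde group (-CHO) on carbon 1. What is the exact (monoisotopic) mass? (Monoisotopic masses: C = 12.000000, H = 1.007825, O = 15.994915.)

100.0888

Atom tally by fragment:
  OHCCH2 → C:2 H:3 O:1
  CH2 → C:1 H:2
  CH2 → C:1 H:2
  CH2 → C:1 H:2
  CH3 → C:1 H:3
Element totals:
  C: 6
  H: 12
  O: 1
Molecular formula: C6H12O.
  M = 6(12.0) + 12(1.007825) + 15.994915
    = 72.000000 + 12.093900 + 15.994915 = 100.088815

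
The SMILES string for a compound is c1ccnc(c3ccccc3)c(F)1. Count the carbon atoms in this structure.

Atom tally by fragment:
  pyridine ring core → C:5 H:5 N:1
  (− 2 ring H displaced by substituents)
  + C6H5 → C:6 H:5
  + F → F:1
Element totals:
  C: 11
  H: 8
  F: 1
  N: 1

11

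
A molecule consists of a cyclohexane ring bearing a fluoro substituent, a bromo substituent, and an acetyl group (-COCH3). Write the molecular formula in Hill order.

Atom tally by fragment:
  cyclohexane ring core → C:6 H:12
  (− 3 ring H displaced by substituents)
  + F → F:1
  + Br → Br:1
  + COCH3 → C:2 H:3 O:1
Element totals:
  C: 8
  H: 12
  Br: 1
  F: 1
  O: 1

C8H12BrFO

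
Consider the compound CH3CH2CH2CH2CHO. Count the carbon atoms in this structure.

Atom tally by fragment:
  CH3 → C:1 H:3
  CH2 → C:1 H:2
  CH2 → C:1 H:2
  CH2CHO → C:2 H:3 O:1
Element totals:
  C: 5
  H: 10
  O: 1

5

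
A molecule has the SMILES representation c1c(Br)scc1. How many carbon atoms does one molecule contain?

4

Atom tally by fragment:
  thiophene ring core → C:4 H:4 S:1
  (− 1 ring H displaced by substituents)
  + Br → Br:1
Element totals:
  C: 4
  H: 3
  Br: 1
  S: 1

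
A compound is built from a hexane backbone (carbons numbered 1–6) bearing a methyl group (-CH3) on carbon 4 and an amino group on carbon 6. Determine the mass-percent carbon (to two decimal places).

Atom tally by fragment:
  CH3 → C:1 H:3
  CH2 → C:1 H:2
  CH2 → C:1 H:2
  CH(CH3) → C:2 H:4
  CH2 → C:1 H:2
  CH2NH2 → C:1 H:4 N:1
Element totals:
  C: 7
  H: 17
  N: 1
Molecular formula: C7H17N.
Molar mass = 115.220 g/mol.
Mass from C: 7 × 12.011 = 84.077 g/mol.
%C = 84.077 / 115.220 × 100 = 72.97%.

72.97%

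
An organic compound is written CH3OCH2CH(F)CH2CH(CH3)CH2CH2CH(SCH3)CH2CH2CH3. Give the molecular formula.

C13H27FOS

Atom tally by fragment:
  CH3OCH2 → C:2 H:5 O:1
  CH(F) → C:1 H:1 F:1
  CH2 → C:1 H:2
  CH(CH3) → C:2 H:4
  CH2 → C:1 H:2
  CH2 → C:1 H:2
  CH(SCH3) → C:2 H:4 S:1
  CH2 → C:1 H:2
  CH2 → C:1 H:2
  CH3 → C:1 H:3
Element totals:
  C: 13
  H: 27
  F: 1
  O: 1
  S: 1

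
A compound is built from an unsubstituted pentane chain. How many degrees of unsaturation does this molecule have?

0

Atom tally by fragment:
  CH3 → C:1 H:3
  CH2 → C:1 H:2
  CH2 → C:1 H:2
  CH2 → C:1 H:2
  CH3 → C:1 H:3
Element totals:
  C: 5
  H: 12
Molecular formula: C5H12.
DoU = (2C + 2 + N − H − X) / 2 = (2·5 + 2 + 0 − 12 − 0) / 2 = 0.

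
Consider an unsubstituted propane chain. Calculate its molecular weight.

Atom tally by fragment:
  CH3 → C:1 H:3
  CH2 → C:1 H:2
  CH3 → C:1 H:3
Element totals:
  C: 3
  H: 8
Molecular formula: C3H8.
  M = 3(12.011) + 8(1.008)
    = 36.033 + 8.064 = 44.097

44.10 g/mol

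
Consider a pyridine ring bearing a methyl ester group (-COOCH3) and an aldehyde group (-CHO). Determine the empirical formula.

Atom tally by fragment:
  pyridine ring core → C:5 H:5 N:1
  (− 2 ring H displaced by substituents)
  + COOCH3 → C:2 H:3 O:2
  + CHO → C:1 H:1 O:1
Element totals:
  C: 8
  H: 7
  N: 1
  O: 3
Molecular formula: C8H7NO3.
gcd of subscripts (8, 7, 1, 3) = 1, so the empirical formula equals the molecular formula.

C8H7NO3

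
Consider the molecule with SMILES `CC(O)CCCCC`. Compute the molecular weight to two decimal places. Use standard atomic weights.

116.20 g/mol

Atom tally by fragment:
  CH3 → C:1 H:3
  CH(OH) → C:1 H:2 O:1
  CH2 → C:1 H:2
  CH2 → C:1 H:2
  CH2 → C:1 H:2
  CH2 → C:1 H:2
  CH3 → C:1 H:3
Element totals:
  C: 7
  H: 16
  O: 1
Molecular formula: C7H16O.
  M = 7(12.011) + 16(1.008) + 15.999
    = 84.077 + 16.128 + 15.999 = 116.204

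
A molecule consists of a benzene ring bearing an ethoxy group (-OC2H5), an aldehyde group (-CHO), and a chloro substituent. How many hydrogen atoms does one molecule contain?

Atom tally by fragment:
  benzene ring core → C:6 H:6
  (− 3 ring H displaced by substituents)
  + OC2H5 → C:2 H:5 O:1
  + CHO → C:1 H:1 O:1
  + Cl → Cl:1
Element totals:
  C: 9
  H: 9
  Cl: 1
  O: 2

9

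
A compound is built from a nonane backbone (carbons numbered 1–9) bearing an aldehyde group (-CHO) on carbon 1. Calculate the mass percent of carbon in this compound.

Atom tally by fragment:
  OHCCH2 → C:2 H:3 O:1
  CH2 → C:1 H:2
  CH2 → C:1 H:2
  CH2 → C:1 H:2
  CH2 → C:1 H:2
  CH2 → C:1 H:2
  CH2 → C:1 H:2
  CH2 → C:1 H:2
  CH3 → C:1 H:3
Element totals:
  C: 10
  H: 20
  O: 1
Molecular formula: C10H20O.
Molar mass = 156.269 g/mol.
Mass from C: 10 × 12.011 = 120.110 g/mol.
%C = 120.110 / 156.269 × 100 = 76.86%.

76.86%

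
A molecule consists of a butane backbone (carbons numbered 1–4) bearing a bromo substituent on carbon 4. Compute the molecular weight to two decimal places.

137.02 g/mol

Atom tally by fragment:
  CH3 → C:1 H:3
  CH2 → C:1 H:2
  CH2 → C:1 H:2
  CH2Br → C:1 H:2 Br:1
Element totals:
  C: 4
  H: 9
  Br: 1
Molecular formula: C4H9Br.
  M = 4(12.011) + 9(1.008) + 79.904
    = 48.044 + 9.072 + 79.904 = 137.020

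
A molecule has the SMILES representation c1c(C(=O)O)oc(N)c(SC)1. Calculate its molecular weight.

173.19 g/mol

Atom tally by fragment:
  furan ring core → C:4 H:4 O:1
  (− 3 ring H displaced by substituents)
  + COOH → C:1 H:1 O:2
  + NH2 → N:1 H:2
  + SCH3 → C:1 H:3 S:1
Element totals:
  C: 6
  H: 7
  N: 1
  O: 3
  S: 1
Molecular formula: C6H7NO3S.
  M = 6(12.011) + 7(1.008) + 14.007 + 3(15.999) + 32.06
    = 72.066 + 7.056 + 14.007 + 47.997 + 32.060 = 173.186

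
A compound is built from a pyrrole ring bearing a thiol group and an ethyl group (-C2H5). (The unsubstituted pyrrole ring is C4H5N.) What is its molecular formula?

Atom tally by fragment:
  pyrrole ring core → C:4 H:5 N:1
  (− 2 ring H displaced by substituents)
  + SH → S:1 H:1
  + C2H5 → C:2 H:5
Element totals:
  C: 6
  H: 9
  N: 1
  S: 1

C6H9NS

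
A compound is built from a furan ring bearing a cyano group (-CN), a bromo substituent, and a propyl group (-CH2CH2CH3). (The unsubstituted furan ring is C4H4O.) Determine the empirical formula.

Atom tally by fragment:
  furan ring core → C:4 H:4 O:1
  (− 3 ring H displaced by substituents)
  + CN → C:1 N:1
  + Br → Br:1
  + CH2CH2CH3 → C:3 H:7
Element totals:
  C: 8
  H: 8
  Br: 1
  N: 1
  O: 1
Molecular formula: C8H8BrNO.
gcd of subscripts (1, 8, 8, 1, 1) = 1, so the empirical formula equals the molecular formula.

C8H8BrNO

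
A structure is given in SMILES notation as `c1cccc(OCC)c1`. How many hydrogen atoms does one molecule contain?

Atom tally by fragment:
  benzene ring core → C:6 H:6
  (− 1 ring H displaced by substituents)
  + OC2H5 → C:2 H:5 O:1
Element totals:
  C: 8
  H: 10
  O: 1

10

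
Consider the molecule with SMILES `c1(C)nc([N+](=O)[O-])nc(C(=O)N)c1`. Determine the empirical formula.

Atom tally by fragment:
  pyrimidine ring core → C:4 H:4 N:2
  (− 3 ring H displaced by substituents)
  + CH3 → C:1 H:3
  + NO2 → N:1 O:2
  + CONH2 → C:1 H:2 O:1 N:1
Element totals:
  C: 6
  H: 6
  N: 4
  O: 3
Molecular formula: C6H6N4O3.
gcd of subscripts (6, 6, 4, 3) = 1, so the empirical formula equals the molecular formula.

C6H6N4O3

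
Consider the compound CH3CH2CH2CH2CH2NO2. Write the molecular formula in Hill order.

Atom tally by fragment:
  CH3 → C:1 H:3
  CH2 → C:1 H:2
  CH2 → C:1 H:2
  CH2 → C:1 H:2
  CH2NO2 → C:1 H:2 N:1 O:2
Element totals:
  C: 5
  H: 11
  N: 1
  O: 2

C5H11NO2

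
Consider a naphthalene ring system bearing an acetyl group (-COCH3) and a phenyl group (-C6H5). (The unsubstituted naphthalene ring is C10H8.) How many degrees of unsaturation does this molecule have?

Atom tally by fragment:
  naphthalene ring system core → C:10 H:8
  (− 2 ring H displaced by substituents)
  + COCH3 → C:2 H:3 O:1
  + C6H5 → C:6 H:5
Element totals:
  C: 18
  H: 14
  O: 1
Molecular formula: C18H14O.
DoU = (2C + 2 + N − H − X) / 2 = (2·18 + 2 + 0 − 14 − 0) / 2 = 12.

12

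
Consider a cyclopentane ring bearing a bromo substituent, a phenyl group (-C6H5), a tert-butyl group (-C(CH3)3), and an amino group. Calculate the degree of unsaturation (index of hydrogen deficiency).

5

Atom tally by fragment:
  cyclopentane ring core → C:5 H:10
  (− 4 ring H displaced by substituents)
  + Br → Br:1
  + C6H5 → C:6 H:5
  + C(CH3)3 → C:4 H:9
  + NH2 → N:1 H:2
Element totals:
  C: 15
  H: 22
  Br: 1
  N: 1
Molecular formula: C15H22BrN.
DoU = (2C + 2 + N − H − X) / 2 = (2·15 + 2 + 1 − 22 − 1) / 2 = 5.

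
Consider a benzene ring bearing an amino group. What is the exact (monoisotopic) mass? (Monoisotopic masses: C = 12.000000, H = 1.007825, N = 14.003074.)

93.0578

Atom tally by fragment:
  benzene ring core → C:6 H:6
  (− 1 ring H displaced by substituents)
  + NH2 → N:1 H:2
Element totals:
  C: 6
  H: 7
  N: 1
Molecular formula: C6H7N.
  M = 6(12.0) + 7(1.007825) + 14.003074
    = 72.000000 + 7.054775 + 14.003074 = 93.057849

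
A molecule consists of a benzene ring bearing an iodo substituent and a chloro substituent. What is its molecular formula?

C6H4ClI

Atom tally by fragment:
  benzene ring core → C:6 H:6
  (− 2 ring H displaced by substituents)
  + I → I:1
  + Cl → Cl:1
Element totals:
  C: 6
  H: 4
  Cl: 1
  I: 1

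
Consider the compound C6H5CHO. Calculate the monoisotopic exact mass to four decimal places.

106.0419

Element totals:
  C: 7
  H: 6
  O: 1
Molecular formula: C7H6O.
  M = 7(12.0) + 6(1.007825) + 15.994915
    = 84.000000 + 6.046950 + 15.994915 = 106.041865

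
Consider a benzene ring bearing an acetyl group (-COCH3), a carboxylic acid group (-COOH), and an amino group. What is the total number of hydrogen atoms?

Atom tally by fragment:
  benzene ring core → C:6 H:6
  (− 3 ring H displaced by substituents)
  + COCH3 → C:2 H:3 O:1
  + COOH → C:1 H:1 O:2
  + NH2 → N:1 H:2
Element totals:
  C: 9
  H: 9
  N: 1
  O: 3

9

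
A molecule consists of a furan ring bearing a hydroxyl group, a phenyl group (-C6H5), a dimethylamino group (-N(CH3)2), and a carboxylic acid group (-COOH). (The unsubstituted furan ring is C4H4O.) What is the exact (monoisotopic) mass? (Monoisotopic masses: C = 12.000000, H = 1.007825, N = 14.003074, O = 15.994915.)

Atom tally by fragment:
  furan ring core → C:4 H:4 O:1
  (− 4 ring H displaced by substituents)
  + OH → O:1 H:1
  + C6H5 → C:6 H:5
  + N(CH3)2 → N:1 C:2 H:6
  + COOH → C:1 H:1 O:2
Element totals:
  C: 13
  H: 13
  N: 1
  O: 4
Molecular formula: C13H13NO4.
  M = 13(12.0) + 13(1.007825) + 14.003074 + 4(15.994915)
    = 156.000000 + 13.101725 + 14.003074 + 63.979660 = 247.084459

247.0845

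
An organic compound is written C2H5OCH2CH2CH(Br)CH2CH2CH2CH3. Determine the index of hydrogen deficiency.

0

Atom tally by fragment:
  C2H5OCH2 → C:3 H:7 O:1
  CH2 → C:1 H:2
  CH(Br) → C:1 H:1 Br:1
  CH2 → C:1 H:2
  CH2 → C:1 H:2
  CH2 → C:1 H:2
  CH3 → C:1 H:3
Element totals:
  C: 9
  H: 19
  Br: 1
  O: 1
Molecular formula: C9H19BrO.
DoU = (2C + 2 + N − H − X) / 2 = (2·9 + 2 + 0 − 19 − 1) / 2 = 0.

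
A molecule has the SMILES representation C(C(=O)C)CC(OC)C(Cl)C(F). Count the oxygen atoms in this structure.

Atom tally by fragment:
  CH3COCH2 → C:3 H:5 O:1
  CH2 → C:1 H:2
  CH(OCH3) → C:2 H:4 O:1
  CH(Cl) → C:1 H:1 Cl:1
  CH2F → C:1 H:2 F:1
Element totals:
  C: 8
  H: 14
  Cl: 1
  F: 1
  O: 2

2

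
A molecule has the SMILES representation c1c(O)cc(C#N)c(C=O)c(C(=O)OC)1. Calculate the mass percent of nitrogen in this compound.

6.83%

Atom tally by fragment:
  benzene ring core → C:6 H:6
  (− 4 ring H displaced by substituents)
  + OH → O:1 H:1
  + CN → C:1 N:1
  + CHO → C:1 H:1 O:1
  + COOCH3 → C:2 H:3 O:2
Element totals:
  C: 10
  H: 7
  N: 1
  O: 4
Molecular formula: C10H7NO4.
Molar mass = 205.169 g/mol.
Mass from N: 1 × 14.007 = 14.007 g/mol.
%N = 14.007 / 205.169 × 100 = 6.83%.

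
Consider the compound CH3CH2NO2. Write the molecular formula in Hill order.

Atom tally by fragment:
  CH3 → C:1 H:3
  CH2NO2 → C:1 H:2 N:1 O:2
Element totals:
  C: 2
  H: 5
  N: 1
  O: 2

C2H5NO2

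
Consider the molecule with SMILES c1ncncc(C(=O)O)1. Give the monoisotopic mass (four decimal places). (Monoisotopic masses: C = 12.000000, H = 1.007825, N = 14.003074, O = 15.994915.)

Atom tally by fragment:
  pyrimidine ring core → C:4 H:4 N:2
  (− 1 ring H displaced by substituents)
  + COOH → C:1 H:1 O:2
Element totals:
  C: 5
  H: 4
  N: 2
  O: 2
Molecular formula: C5H4N2O2.
  M = 5(12.0) + 4(1.007825) + 2(14.003074) + 2(15.994915)
    = 60.000000 + 4.031300 + 28.006148 + 31.989830 = 124.027278

124.0273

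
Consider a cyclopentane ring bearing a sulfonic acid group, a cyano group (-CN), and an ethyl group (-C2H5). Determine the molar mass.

Atom tally by fragment:
  cyclopentane ring core → C:5 H:10
  (− 3 ring H displaced by substituents)
  + SO3H → S:1 O:3 H:1
  + CN → C:1 N:1
  + C2H5 → C:2 H:5
Element totals:
  C: 8
  H: 13
  N: 1
  O: 3
  S: 1
Molecular formula: C8H13NO3S.
  M = 8(12.011) + 13(1.008) + 14.007 + 3(15.999) + 32.06
    = 96.088 + 13.104 + 14.007 + 47.997 + 32.060 = 203.256

203.26 g/mol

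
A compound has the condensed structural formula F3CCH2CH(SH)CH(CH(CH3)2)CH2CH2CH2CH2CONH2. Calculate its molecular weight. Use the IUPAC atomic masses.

Atom tally by fragment:
  F3CCH2 → C:2 H:2 F:3
  CH(SH) → C:1 H:2 S:1
  CH(CH(CH3)2) → C:4 H:8
  CH2 → C:1 H:2
  CH2 → C:1 H:2
  CH2 → C:1 H:2
  CH2CONH2 → C:2 H:4 O:1 N:1
Element totals:
  C: 12
  H: 22
  F: 3
  N: 1
  O: 1
  S: 1
Molecular formula: C12H22F3NOS.
  M = 12(12.011) + 22(1.008) + 3(18.998) + 14.007 + 15.999 + 32.06
    = 144.132 + 22.176 + 56.994 + 14.007 + 15.999 + 32.060 = 285.368

285.37 g/mol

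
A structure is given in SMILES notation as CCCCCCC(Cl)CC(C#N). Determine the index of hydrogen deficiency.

Atom tally by fragment:
  CH3 → C:1 H:3
  CH2 → C:1 H:2
  CH2 → C:1 H:2
  CH2 → C:1 H:2
  CH2 → C:1 H:2
  CH2 → C:1 H:2
  CH(Cl) → C:1 H:1 Cl:1
  CH2 → C:1 H:2
  CH2CN → C:2 H:2 N:1
Element totals:
  C: 10
  H: 18
  Cl: 1
  N: 1
Molecular formula: C10H18ClN.
DoU = (2C + 2 + N − H − X) / 2 = (2·10 + 2 + 1 − 18 − 1) / 2 = 2.

2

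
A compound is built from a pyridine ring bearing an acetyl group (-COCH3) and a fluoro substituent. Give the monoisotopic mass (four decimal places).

139.0433

Atom tally by fragment:
  pyridine ring core → C:5 H:5 N:1
  (− 2 ring H displaced by substituents)
  + COCH3 → C:2 H:3 O:1
  + F → F:1
Element totals:
  C: 7
  H: 6
  F: 1
  N: 1
  O: 1
Molecular formula: C7H6FNO.
  M = 7(12.0) + 6(1.007825) + 18.998403 + 14.003074 + 15.994915
    = 84.000000 + 6.046950 + 18.998403 + 14.003074 + 15.994915 = 139.043342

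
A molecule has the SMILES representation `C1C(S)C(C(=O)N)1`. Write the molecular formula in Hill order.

Atom tally by fragment:
  cyclopropane ring core → C:3 H:6
  (− 2 ring H displaced by substituents)
  + SH → S:1 H:1
  + CONH2 → C:1 H:2 O:1 N:1
Element totals:
  C: 4
  H: 7
  N: 1
  O: 1
  S: 1

C4H7NOS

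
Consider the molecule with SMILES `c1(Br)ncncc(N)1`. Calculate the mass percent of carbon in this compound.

27.61%

Atom tally by fragment:
  pyrimidine ring core → C:4 H:4 N:2
  (− 2 ring H displaced by substituents)
  + Br → Br:1
  + NH2 → N:1 H:2
Element totals:
  C: 4
  H: 4
  Br: 1
  N: 3
Molecular formula: C4H4BrN3.
Molar mass = 174.001 g/mol.
Mass from C: 4 × 12.011 = 48.044 g/mol.
%C = 48.044 / 174.001 × 100 = 27.61%.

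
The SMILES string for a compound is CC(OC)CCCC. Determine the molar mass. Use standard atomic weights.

Atom tally by fragment:
  CH3 → C:1 H:3
  CH(OCH3) → C:2 H:4 O:1
  CH2 → C:1 H:2
  CH2 → C:1 H:2
  CH2 → C:1 H:2
  CH3 → C:1 H:3
Element totals:
  C: 7
  H: 16
  O: 1
Molecular formula: C7H16O.
  M = 7(12.011) + 16(1.008) + 15.999
    = 84.077 + 16.128 + 15.999 = 116.204

116.20 g/mol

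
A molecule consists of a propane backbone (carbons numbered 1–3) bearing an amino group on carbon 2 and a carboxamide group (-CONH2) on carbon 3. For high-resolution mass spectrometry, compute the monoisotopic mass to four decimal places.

Atom tally by fragment:
  CH3 → C:1 H:3
  CH(NH2) → C:1 H:3 N:1
  CH2CONH2 → C:2 H:4 O:1 N:1
Element totals:
  C: 4
  H: 10
  N: 2
  O: 1
Molecular formula: C4H10N2O.
  M = 4(12.0) + 10(1.007825) + 2(14.003074) + 15.994915
    = 48.000000 + 10.078250 + 28.006148 + 15.994915 = 102.079313

102.0793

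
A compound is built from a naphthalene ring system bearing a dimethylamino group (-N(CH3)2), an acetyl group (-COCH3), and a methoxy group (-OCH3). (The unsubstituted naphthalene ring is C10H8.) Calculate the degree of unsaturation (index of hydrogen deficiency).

8

Atom tally by fragment:
  naphthalene ring system core → C:10 H:8
  (− 3 ring H displaced by substituents)
  + N(CH3)2 → N:1 C:2 H:6
  + COCH3 → C:2 H:3 O:1
  + OCH3 → C:1 H:3 O:1
Element totals:
  C: 15
  H: 17
  N: 1
  O: 2
Molecular formula: C15H17NO2.
DoU = (2C + 2 + N − H − X) / 2 = (2·15 + 2 + 1 − 17 − 0) / 2 = 8.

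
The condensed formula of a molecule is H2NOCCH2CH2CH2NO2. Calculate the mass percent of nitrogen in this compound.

Element totals:
  C: 4
  H: 8
  N: 2
  O: 3
Molecular formula: C4H8N2O3.
Molar mass = 132.119 g/mol.
Mass from N: 2 × 14.007 = 28.014 g/mol.
%N = 28.014 / 132.119 × 100 = 21.20%.

21.20%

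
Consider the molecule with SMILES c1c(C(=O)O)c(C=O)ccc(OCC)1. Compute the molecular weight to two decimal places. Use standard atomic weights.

Atom tally by fragment:
  benzene ring core → C:6 H:6
  (− 3 ring H displaced by substituents)
  + COOH → C:1 H:1 O:2
  + CHO → C:1 H:1 O:1
  + OC2H5 → C:2 H:5 O:1
Element totals:
  C: 10
  H: 10
  O: 4
Molecular formula: C10H10O4.
  M = 10(12.011) + 10(1.008) + 4(15.999)
    = 120.110 + 10.080 + 63.996 = 194.186

194.19 g/mol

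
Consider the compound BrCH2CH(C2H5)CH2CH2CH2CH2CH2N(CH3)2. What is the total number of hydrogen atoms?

Atom tally by fragment:
  BrCH2 → C:1 H:2 Br:1
  CH(C2H5) → C:3 H:6
  CH2 → C:1 H:2
  CH2 → C:1 H:2
  CH2 → C:1 H:2
  CH2 → C:1 H:2
  CH2N(CH3)2 → C:3 H:8 N:1
Element totals:
  C: 11
  H: 24
  Br: 1
  N: 1

24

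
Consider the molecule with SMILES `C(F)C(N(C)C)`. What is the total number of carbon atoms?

4

Atom tally by fragment:
  FCH2 → C:1 H:2 F:1
  CH2N(CH3)2 → C:3 H:8 N:1
Element totals:
  C: 4
  H: 10
  F: 1
  N: 1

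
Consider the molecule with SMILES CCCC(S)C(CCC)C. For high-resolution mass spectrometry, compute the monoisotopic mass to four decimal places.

160.1286

Atom tally by fragment:
  CH3 → C:1 H:3
  CH2 → C:1 H:2
  CH2 → C:1 H:2
  CH(SH) → C:1 H:2 S:1
  CH(CH2CH2CH3) → C:4 H:8
  CH3 → C:1 H:3
Element totals:
  C: 9
  H: 20
  S: 1
Molecular formula: C9H20S.
  M = 9(12.0) + 20(1.007825) + 31.972071
    = 108.000000 + 20.156500 + 31.972071 = 160.128571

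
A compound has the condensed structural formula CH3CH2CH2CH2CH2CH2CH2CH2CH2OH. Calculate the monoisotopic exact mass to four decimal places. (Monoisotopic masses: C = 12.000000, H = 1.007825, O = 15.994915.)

144.1514

Atom tally by fragment:
  CH3 → C:1 H:3
  CH2 → C:1 H:2
  CH2 → C:1 H:2
  CH2 → C:1 H:2
  CH2 → C:1 H:2
  CH2 → C:1 H:2
  CH2 → C:1 H:2
  CH2CH2OH → C:2 H:5 O:1
Element totals:
  C: 9
  H: 20
  O: 1
Molecular formula: C9H20O.
  M = 9(12.0) + 20(1.007825) + 15.994915
    = 108.000000 + 20.156500 + 15.994915 = 144.151415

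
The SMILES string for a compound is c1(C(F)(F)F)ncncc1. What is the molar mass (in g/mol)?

Atom tally by fragment:
  pyrimidine ring core → C:4 H:4 N:2
  (− 1 ring H displaced by substituents)
  + CF3 → C:1 F:3
Element totals:
  C: 5
  H: 3
  F: 3
  N: 2
Molecular formula: C5H3F3N2.
  M = 5(12.011) + 3(1.008) + 3(18.998) + 2(14.007)
    = 60.055 + 3.024 + 56.994 + 28.014 = 148.087

148.09 g/mol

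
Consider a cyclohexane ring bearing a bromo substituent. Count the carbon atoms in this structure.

Atom tally by fragment:
  cyclohexane ring core → C:6 H:12
  (− 1 ring H displaced by substituents)
  + Br → Br:1
Element totals:
  C: 6
  H: 11
  Br: 1

6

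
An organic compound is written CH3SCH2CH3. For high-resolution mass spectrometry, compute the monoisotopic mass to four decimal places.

76.0347

Atom tally by fragment:
  CH3SCH2 → C:2 H:5 S:1
  CH3 → C:1 H:3
Element totals:
  C: 3
  H: 8
  S: 1
Molecular formula: C3H8S.
  M = 3(12.0) + 8(1.007825) + 31.972071
    = 36.000000 + 8.062600 + 31.972071 = 76.034671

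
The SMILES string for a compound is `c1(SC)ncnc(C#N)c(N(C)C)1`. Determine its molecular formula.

C8H10N4S

Atom tally by fragment:
  pyrimidine ring core → C:4 H:4 N:2
  (− 3 ring H displaced by substituents)
  + SCH3 → C:1 H:3 S:1
  + CN → C:1 N:1
  + N(CH3)2 → N:1 C:2 H:6
Element totals:
  C: 8
  H: 10
  N: 4
  S: 1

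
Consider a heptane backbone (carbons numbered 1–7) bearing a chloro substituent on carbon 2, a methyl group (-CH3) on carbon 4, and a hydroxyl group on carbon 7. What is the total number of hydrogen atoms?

Atom tally by fragment:
  CH3 → C:1 H:3
  CH(Cl) → C:1 H:1 Cl:1
  CH2 → C:1 H:2
  CH(CH3) → C:2 H:4
  CH2 → C:1 H:2
  CH2 → C:1 H:2
  CH2OH → C:1 H:3 O:1
Element totals:
  C: 8
  H: 17
  Cl: 1
  O: 1

17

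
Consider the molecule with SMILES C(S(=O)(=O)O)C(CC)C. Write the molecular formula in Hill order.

C5H12O3S

Atom tally by fragment:
  HO3SCH2 → C:1 H:3 S:1 O:3
  CH(C2H5) → C:3 H:6
  CH3 → C:1 H:3
Element totals:
  C: 5
  H: 12
  O: 3
  S: 1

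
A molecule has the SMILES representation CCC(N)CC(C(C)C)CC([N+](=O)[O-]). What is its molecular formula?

C10H22N2O2

Atom tally by fragment:
  CH3 → C:1 H:3
  CH2 → C:1 H:2
  CH(NH2) → C:1 H:3 N:1
  CH2 → C:1 H:2
  CH(CH(CH3)2) → C:4 H:8
  CH2 → C:1 H:2
  CH2NO2 → C:1 H:2 N:1 O:2
Element totals:
  C: 10
  H: 22
  N: 2
  O: 2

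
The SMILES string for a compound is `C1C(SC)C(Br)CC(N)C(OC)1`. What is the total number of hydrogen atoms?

16

Atom tally by fragment:
  cyclohexane ring core → C:6 H:12
  (− 4 ring H displaced by substituents)
  + SCH3 → C:1 H:3 S:1
  + Br → Br:1
  + NH2 → N:1 H:2
  + OCH3 → C:1 H:3 O:1
Element totals:
  C: 8
  H: 16
  Br: 1
  N: 1
  O: 1
  S: 1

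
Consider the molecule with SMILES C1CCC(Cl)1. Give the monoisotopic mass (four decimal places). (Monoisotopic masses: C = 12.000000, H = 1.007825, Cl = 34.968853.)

90.0236

Atom tally by fragment:
  cyclobutane ring core → C:4 H:8
  (− 1 ring H displaced by substituents)
  + Cl → Cl:1
Element totals:
  C: 4
  H: 7
  Cl: 1
Molecular formula: C4H7Cl.
  M = 4(12.0) + 7(1.007825) + 34.968853
    = 48.000000 + 7.054775 + 34.968853 = 90.023628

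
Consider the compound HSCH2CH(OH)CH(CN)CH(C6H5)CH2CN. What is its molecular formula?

Element totals:
  C: 13
  H: 14
  N: 2
  O: 1
  S: 1

C13H14N2OS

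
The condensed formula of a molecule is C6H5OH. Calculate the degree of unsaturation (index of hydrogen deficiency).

Atom tally by fragment:
  benzene ring core → C:6 H:6
  (− 1 ring H displaced by substituents)
  + OH → O:1 H:1
Element totals:
  C: 6
  H: 6
  O: 1
Molecular formula: C6H6O.
DoU = (2C + 2 + N − H − X) / 2 = (2·6 + 2 + 0 − 6 − 0) / 2 = 4.

4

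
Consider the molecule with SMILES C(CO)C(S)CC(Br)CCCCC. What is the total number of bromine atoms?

1

Atom tally by fragment:
  HOCH2CH2 → C:2 H:5 O:1
  CH(SH) → C:1 H:2 S:1
  CH2 → C:1 H:2
  CH(Br) → C:1 H:1 Br:1
  CH2 → C:1 H:2
  CH2 → C:1 H:2
  CH2 → C:1 H:2
  CH2 → C:1 H:2
  CH3 → C:1 H:3
Element totals:
  C: 10
  H: 21
  Br: 1
  O: 1
  S: 1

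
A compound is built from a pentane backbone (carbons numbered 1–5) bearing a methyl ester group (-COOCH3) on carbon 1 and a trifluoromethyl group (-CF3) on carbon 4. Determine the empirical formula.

C8H13F3O2

Atom tally by fragment:
  CH3OOCCH2 → C:3 H:5 O:2
  CH2 → C:1 H:2
  CH2 → C:1 H:2
  CH(CF3) → C:2 H:1 F:3
  CH3 → C:1 H:3
Element totals:
  C: 8
  H: 13
  F: 3
  O: 2
Molecular formula: C8H13F3O2.
gcd of subscripts (8, 3, 13, 2) = 1, so the empirical formula equals the molecular formula.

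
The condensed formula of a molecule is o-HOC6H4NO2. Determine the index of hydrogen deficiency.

5

Atom tally by fragment:
  benzene ring core → C:6 H:6
  (− 2 ring H displaced by substituents)
  + OH → O:1 H:1
  + NO2 → N:1 O:2
Element totals:
  C: 6
  H: 5
  N: 1
  O: 3
Molecular formula: C6H5NO3.
DoU = (2C + 2 + N − H − X) / 2 = (2·6 + 2 + 1 − 5 − 0) / 2 = 5.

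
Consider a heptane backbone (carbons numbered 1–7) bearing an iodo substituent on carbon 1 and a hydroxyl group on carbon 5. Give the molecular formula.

C7H15IO

Atom tally by fragment:
  ICH2 → C:1 H:2 I:1
  CH2 → C:1 H:2
  CH2 → C:1 H:2
  CH2 → C:1 H:2
  CH(OH) → C:1 H:2 O:1
  CH2 → C:1 H:2
  CH3 → C:1 H:3
Element totals:
  C: 7
  H: 15
  I: 1
  O: 1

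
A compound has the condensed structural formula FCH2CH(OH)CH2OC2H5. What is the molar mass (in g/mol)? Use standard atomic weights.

Element totals:
  C: 5
  H: 11
  F: 1
  O: 2
Molecular formula: C5H11FO2.
  M = 5(12.011) + 11(1.008) + 18.998 + 2(15.999)
    = 60.055 + 11.088 + 18.998 + 31.998 = 122.139

122.14 g/mol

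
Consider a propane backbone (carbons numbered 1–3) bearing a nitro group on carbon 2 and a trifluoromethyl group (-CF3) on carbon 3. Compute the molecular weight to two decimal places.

157.09 g/mol

Atom tally by fragment:
  CH3 → C:1 H:3
  CH(NO2) → C:1 H:1 N:1 O:2
  CH2CF3 → C:2 H:2 F:3
Element totals:
  C: 4
  H: 6
  F: 3
  N: 1
  O: 2
Molecular formula: C4H6F3NO2.
  M = 4(12.011) + 6(1.008) + 3(18.998) + 14.007 + 2(15.999)
    = 48.044 + 6.048 + 56.994 + 14.007 + 31.998 = 157.091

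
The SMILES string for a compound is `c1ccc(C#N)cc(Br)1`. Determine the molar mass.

182.02 g/mol

Atom tally by fragment:
  benzene ring core → C:6 H:6
  (− 2 ring H displaced by substituents)
  + CN → C:1 N:1
  + Br → Br:1
Element totals:
  C: 7
  H: 4
  Br: 1
  N: 1
Molecular formula: C7H4BrN.
  M = 7(12.011) + 4(1.008) + 79.904 + 14.007
    = 84.077 + 4.032 + 79.904 + 14.007 = 182.020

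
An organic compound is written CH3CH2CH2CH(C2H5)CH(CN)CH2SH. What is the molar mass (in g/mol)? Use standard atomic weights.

Atom tally by fragment:
  CH3 → C:1 H:3
  CH2 → C:1 H:2
  CH2 → C:1 H:2
  CH(C2H5) → C:3 H:6
  CH(CN) → C:2 H:1 N:1
  CH2SH → C:1 H:3 S:1
Element totals:
  C: 9
  H: 17
  N: 1
  S: 1
Molecular formula: C9H17NS.
  M = 9(12.011) + 17(1.008) + 14.007 + 32.06
    = 108.099 + 17.136 + 14.007 + 32.060 = 171.302

171.30 g/mol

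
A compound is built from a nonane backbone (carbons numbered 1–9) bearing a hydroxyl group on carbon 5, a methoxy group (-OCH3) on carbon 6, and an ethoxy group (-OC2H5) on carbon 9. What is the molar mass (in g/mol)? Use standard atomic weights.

218.34 g/mol

Atom tally by fragment:
  CH3 → C:1 H:3
  CH2 → C:1 H:2
  CH2 → C:1 H:2
  CH2 → C:1 H:2
  CH(OH) → C:1 H:2 O:1
  CH(OCH3) → C:2 H:4 O:1
  CH2 → C:1 H:2
  CH2 → C:1 H:2
  CH2OC2H5 → C:3 H:7 O:1
Element totals:
  C: 12
  H: 26
  O: 3
Molecular formula: C12H26O3.
  M = 12(12.011) + 26(1.008) + 3(15.999)
    = 144.132 + 26.208 + 47.997 = 218.337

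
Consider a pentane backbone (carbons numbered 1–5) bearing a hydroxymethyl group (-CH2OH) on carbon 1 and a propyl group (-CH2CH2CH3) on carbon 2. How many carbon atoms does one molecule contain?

Atom tally by fragment:
  HOCH2CH2 → C:2 H:5 O:1
  CH(CH2CH2CH3) → C:4 H:8
  CH2 → C:1 H:2
  CH2 → C:1 H:2
  CH3 → C:1 H:3
Element totals:
  C: 9
  H: 20
  O: 1

9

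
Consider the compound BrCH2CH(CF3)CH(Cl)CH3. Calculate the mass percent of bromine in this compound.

33.37%

Element totals:
  C: 5
  H: 7
  Br: 1
  Cl: 1
  F: 3
Molecular formula: C5H7BrClF3.
Molar mass = 239.459 g/mol.
Mass from Br: 1 × 79.904 = 79.904 g/mol.
%Br = 79.904 / 239.459 × 100 = 33.37%.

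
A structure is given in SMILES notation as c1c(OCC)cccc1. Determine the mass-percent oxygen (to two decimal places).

13.10%

Atom tally by fragment:
  benzene ring core → C:6 H:6
  (− 1 ring H displaced by substituents)
  + OC2H5 → C:2 H:5 O:1
Element totals:
  C: 8
  H: 10
  O: 1
Molecular formula: C8H10O.
Molar mass = 122.167 g/mol.
Mass from O: 1 × 15.999 = 15.999 g/mol.
%O = 15.999 / 122.167 × 100 = 13.10%.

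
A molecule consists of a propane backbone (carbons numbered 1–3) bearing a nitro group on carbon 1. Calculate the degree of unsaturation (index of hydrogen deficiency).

1

Atom tally by fragment:
  O2NCH2 → C:1 H:2 N:1 O:2
  CH2 → C:1 H:2
  CH3 → C:1 H:3
Element totals:
  C: 3
  H: 7
  N: 1
  O: 2
Molecular formula: C3H7NO2.
DoU = (2C + 2 + N − H − X) / 2 = (2·3 + 2 + 1 − 7 − 0) / 2 = 1.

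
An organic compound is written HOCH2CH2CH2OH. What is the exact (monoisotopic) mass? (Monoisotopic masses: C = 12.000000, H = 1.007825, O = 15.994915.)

76.0524

Element totals:
  C: 3
  H: 8
  O: 2
Molecular formula: C3H8O2.
  M = 3(12.0) + 8(1.007825) + 2(15.994915)
    = 36.000000 + 8.062600 + 31.989830 = 76.052430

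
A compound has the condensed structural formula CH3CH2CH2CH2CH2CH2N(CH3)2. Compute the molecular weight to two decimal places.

Atom tally by fragment:
  CH3 → C:1 H:3
  CH2 → C:1 H:2
  CH2 → C:1 H:2
  CH2 → C:1 H:2
  CH2 → C:1 H:2
  CH2N(CH3)2 → C:3 H:8 N:1
Element totals:
  C: 8
  H: 19
  N: 1
Molecular formula: C8H19N.
  M = 8(12.011) + 19(1.008) + 14.007
    = 96.088 + 19.152 + 14.007 = 129.247

129.25 g/mol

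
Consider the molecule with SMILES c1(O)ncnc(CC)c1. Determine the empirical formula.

C6H8N2O

Atom tally by fragment:
  pyrimidine ring core → C:4 H:4 N:2
  (− 2 ring H displaced by substituents)
  + OH → O:1 H:1
  + C2H5 → C:2 H:5
Element totals:
  C: 6
  H: 8
  N: 2
  O: 1
Molecular formula: C6H8N2O.
gcd of subscripts (6, 8, 2, 1) = 1, so the empirical formula equals the molecular formula.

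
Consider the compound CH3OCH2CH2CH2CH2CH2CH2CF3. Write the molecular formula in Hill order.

C8H15F3O

Element totals:
  C: 8
  H: 15
  F: 3
  O: 1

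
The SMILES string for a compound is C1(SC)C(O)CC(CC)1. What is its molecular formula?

C7H14OS

Atom tally by fragment:
  cyclobutane ring core → C:4 H:8
  (− 3 ring H displaced by substituents)
  + SCH3 → C:1 H:3 S:1
  + OH → O:1 H:1
  + C2H5 → C:2 H:5
Element totals:
  C: 7
  H: 14
  O: 1
  S: 1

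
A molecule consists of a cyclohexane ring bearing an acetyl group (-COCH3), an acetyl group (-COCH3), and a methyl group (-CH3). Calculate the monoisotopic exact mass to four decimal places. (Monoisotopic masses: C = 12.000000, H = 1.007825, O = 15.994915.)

Atom tally by fragment:
  cyclohexane ring core → C:6 H:12
  (− 3 ring H displaced by substituents)
  + COCH3 → C:2 H:3 O:1
  + COCH3 → C:2 H:3 O:1
  + CH3 → C:1 H:3
Element totals:
  C: 11
  H: 18
  O: 2
Molecular formula: C11H18O2.
  M = 11(12.0) + 18(1.007825) + 2(15.994915)
    = 132.000000 + 18.140850 + 31.989830 = 182.130680

182.1307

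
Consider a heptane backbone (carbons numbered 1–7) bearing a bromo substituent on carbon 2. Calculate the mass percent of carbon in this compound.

46.94%

Atom tally by fragment:
  CH3 → C:1 H:3
  CH(Br) → C:1 H:1 Br:1
  CH2 → C:1 H:2
  CH2 → C:1 H:2
  CH2 → C:1 H:2
  CH2 → C:1 H:2
  CH3 → C:1 H:3
Element totals:
  C: 7
  H: 15
  Br: 1
Molecular formula: C7H15Br.
Molar mass = 179.101 g/mol.
Mass from C: 7 × 12.011 = 84.077 g/mol.
%C = 84.077 / 179.101 × 100 = 46.94%.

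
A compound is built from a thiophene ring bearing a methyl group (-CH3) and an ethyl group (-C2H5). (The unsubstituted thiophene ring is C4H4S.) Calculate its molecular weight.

126.22 g/mol

Atom tally by fragment:
  thiophene ring core → C:4 H:4 S:1
  (− 2 ring H displaced by substituents)
  + CH3 → C:1 H:3
  + C2H5 → C:2 H:5
Element totals:
  C: 7
  H: 10
  S: 1
Molecular formula: C7H10S.
  M = 7(12.011) + 10(1.008) + 32.06
    = 84.077 + 10.080 + 32.060 = 126.217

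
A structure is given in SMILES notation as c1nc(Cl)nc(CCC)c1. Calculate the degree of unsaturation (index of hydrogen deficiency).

Atom tally by fragment:
  pyrimidine ring core → C:4 H:4 N:2
  (− 2 ring H displaced by substituents)
  + Cl → Cl:1
  + CH2CH2CH3 → C:3 H:7
Element totals:
  C: 7
  H: 9
  Cl: 1
  N: 2
Molecular formula: C7H9ClN2.
DoU = (2C + 2 + N − H − X) / 2 = (2·7 + 2 + 2 − 9 − 1) / 2 = 4.

4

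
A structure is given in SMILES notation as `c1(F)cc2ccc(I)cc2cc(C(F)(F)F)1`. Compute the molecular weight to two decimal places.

Atom tally by fragment:
  naphthalene ring system core → C:10 H:8
  (− 3 ring H displaced by substituents)
  + F → F:1
  + I → I:1
  + CF3 → C:1 F:3
Element totals:
  C: 11
  H: 5
  F: 4
  I: 1
Molecular formula: C11H5F4I.
  M = 11(12.011) + 5(1.008) + 4(18.998) + 126.904
    = 132.121 + 5.040 + 75.992 + 126.904 = 340.057

340.06 g/mol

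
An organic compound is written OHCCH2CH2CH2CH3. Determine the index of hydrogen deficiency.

1

Atom tally by fragment:
  OHCCH2 → C:2 H:3 O:1
  CH2 → C:1 H:2
  CH2 → C:1 H:2
  CH3 → C:1 H:3
Element totals:
  C: 5
  H: 10
  O: 1
Molecular formula: C5H10O.
DoU = (2C + 2 + N − H − X) / 2 = (2·5 + 2 + 0 − 10 − 0) / 2 = 1.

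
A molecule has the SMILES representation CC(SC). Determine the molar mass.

Atom tally by fragment:
  CH3 → C:1 H:3
  CH2SCH3 → C:2 H:5 S:1
Element totals:
  C: 3
  H: 8
  S: 1
Molecular formula: C3H8S.
  M = 3(12.011) + 8(1.008) + 32.06
    = 36.033 + 8.064 + 32.060 = 76.157

76.16 g/mol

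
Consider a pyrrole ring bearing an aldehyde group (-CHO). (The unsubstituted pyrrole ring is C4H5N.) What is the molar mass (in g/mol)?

95.10 g/mol

Atom tally by fragment:
  pyrrole ring core → C:4 H:5 N:1
  (− 1 ring H displaced by substituents)
  + CHO → C:1 H:1 O:1
Element totals:
  C: 5
  H: 5
  N: 1
  O: 1
Molecular formula: C5H5NO.
  M = 5(12.011) + 5(1.008) + 14.007 + 15.999
    = 60.055 + 5.040 + 14.007 + 15.999 = 95.101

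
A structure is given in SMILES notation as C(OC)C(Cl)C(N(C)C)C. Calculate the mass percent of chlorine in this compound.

21.40%

Atom tally by fragment:
  CH3OCH2 → C:2 H:5 O:1
  CH(Cl) → C:1 H:1 Cl:1
  CH(N(CH3)2) → C:3 H:7 N:1
  CH3 → C:1 H:3
Element totals:
  C: 7
  H: 16
  Cl: 1
  N: 1
  O: 1
Molecular formula: C7H16ClNO.
Molar mass = 165.661 g/mol.
Mass from Cl: 1 × 35.45 = 35.450 g/mol.
%Cl = 35.450 / 165.661 × 100 = 21.40%.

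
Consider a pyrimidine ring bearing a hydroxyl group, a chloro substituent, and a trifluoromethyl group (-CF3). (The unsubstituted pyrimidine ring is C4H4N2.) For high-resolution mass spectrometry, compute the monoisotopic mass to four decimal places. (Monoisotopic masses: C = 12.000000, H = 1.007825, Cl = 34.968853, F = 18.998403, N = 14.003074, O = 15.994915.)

Atom tally by fragment:
  pyrimidine ring core → C:4 H:4 N:2
  (− 3 ring H displaced by substituents)
  + OH → O:1 H:1
  + Cl → Cl:1
  + CF3 → C:1 F:3
Element totals:
  C: 5
  H: 2
  Cl: 1
  F: 3
  N: 2
  O: 1
Molecular formula: C5H2ClF3N2O.
  M = 5(12.0) + 2(1.007825) + 34.968853 + 3(18.998403) + 2(14.003074) + 15.994915
    = 60.000000 + 2.015650 + 34.968853 + 56.995209 + 28.006148 + 15.994915 = 197.980775

197.9808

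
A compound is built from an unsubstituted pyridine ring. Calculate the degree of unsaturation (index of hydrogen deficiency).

4

Atom tally by fragment:
  pyridine ring core → C:5 H:5 N:1
Element totals:
  C: 5
  H: 5
  N: 1
Molecular formula: C5H5N.
DoU = (2C + 2 + N − H − X) / 2 = (2·5 + 2 + 1 − 5 − 0) / 2 = 4.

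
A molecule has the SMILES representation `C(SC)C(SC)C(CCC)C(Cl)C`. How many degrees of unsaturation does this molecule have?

Atom tally by fragment:
  CH3SCH2 → C:2 H:5 S:1
  CH(SCH3) → C:2 H:4 S:1
  CH(CH2CH2CH3) → C:4 H:8
  CH(Cl) → C:1 H:1 Cl:1
  CH3 → C:1 H:3
Element totals:
  C: 10
  H: 21
  Cl: 1
  S: 2
Molecular formula: C10H21ClS2.
DoU = (2C + 2 + N − H − X) / 2 = (2·10 + 2 + 0 − 21 − 1) / 2 = 0.

0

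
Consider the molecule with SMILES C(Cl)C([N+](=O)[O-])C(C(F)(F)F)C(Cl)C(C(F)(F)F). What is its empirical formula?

C7H7Cl2F6NO2

Atom tally by fragment:
  ClCH2 → C:1 H:2 Cl:1
  CH(NO2) → C:1 H:1 N:1 O:2
  CH(CF3) → C:2 H:1 F:3
  CH(Cl) → C:1 H:1 Cl:1
  CH2CF3 → C:2 H:2 F:3
Element totals:
  C: 7
  H: 7
  Cl: 2
  F: 6
  N: 1
  O: 2
Molecular formula: C7H7Cl2F6NO2.
gcd of subscripts (7, 2, 6, 7, 1, 2) = 1, so the empirical formula equals the molecular formula.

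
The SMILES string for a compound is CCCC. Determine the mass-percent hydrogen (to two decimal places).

Atom tally by fragment:
  CH3 → C:1 H:3
  CH2 → C:1 H:2
  CH2 → C:1 H:2
  CH3 → C:1 H:3
Element totals:
  C: 4
  H: 10
Molecular formula: C4H10.
Molar mass = 58.124 g/mol.
Mass from H: 10 × 1.008 = 10.080 g/mol.
%H = 10.080 / 58.124 × 100 = 17.34%.

17.34%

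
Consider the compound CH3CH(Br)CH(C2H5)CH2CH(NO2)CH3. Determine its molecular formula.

Atom tally by fragment:
  CH3 → C:1 H:3
  CH(Br) → C:1 H:1 Br:1
  CH(C2H5) → C:3 H:6
  CH2 → C:1 H:2
  CH(NO2) → C:1 H:1 N:1 O:2
  CH3 → C:1 H:3
Element totals:
  C: 8
  H: 16
  Br: 1
  N: 1
  O: 2

C8H16BrNO2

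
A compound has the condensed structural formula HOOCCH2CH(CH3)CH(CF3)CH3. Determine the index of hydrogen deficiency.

1

Atom tally by fragment:
  HOOCCH2 → C:2 H:3 O:2
  CH(CH3) → C:2 H:4
  CH(CF3) → C:2 H:1 F:3
  CH3 → C:1 H:3
Element totals:
  C: 7
  H: 11
  F: 3
  O: 2
Molecular formula: C7H11F3O2.
DoU = (2C + 2 + N − H − X) / 2 = (2·7 + 2 + 0 − 11 − 3) / 2 = 1.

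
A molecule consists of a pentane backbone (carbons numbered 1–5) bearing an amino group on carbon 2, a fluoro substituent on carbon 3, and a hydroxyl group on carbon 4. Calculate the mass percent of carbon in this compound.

49.57%

Atom tally by fragment:
  CH3 → C:1 H:3
  CH(NH2) → C:1 H:3 N:1
  CH(F) → C:1 H:1 F:1
  CH(OH) → C:1 H:2 O:1
  CH3 → C:1 H:3
Element totals:
  C: 5
  H: 12
  F: 1
  N: 1
  O: 1
Molecular formula: C5H12FNO.
Molar mass = 121.155 g/mol.
Mass from C: 5 × 12.011 = 60.055 g/mol.
%C = 60.055 / 121.155 × 100 = 49.57%.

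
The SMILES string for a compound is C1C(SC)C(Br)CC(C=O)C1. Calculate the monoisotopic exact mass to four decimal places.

Atom tally by fragment:
  cyclohexane ring core → C:6 H:12
  (− 3 ring H displaced by substituents)
  + SCH3 → C:1 H:3 S:1
  + Br → Br:1
  + CHO → C:1 H:1 O:1
Element totals:
  C: 8
  H: 13
  Br: 1
  O: 1
  S: 1
Molecular formula: C8H13BrOS.
  M = 8(12.0) + 13(1.007825) + 78.918338 + 15.994915 + 31.972071
    = 96.000000 + 13.101725 + 78.918338 + 15.994915 + 31.972071 = 235.987049

235.9870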